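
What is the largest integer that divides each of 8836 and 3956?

Euclid: 8836 = 2·3956 + 924; 3956 = 4·924 + 260; 924 = 3·260 + 144; 260 = 1·144 + 116; 144 = 1·116 + 28; 116 = 4·28 + 4; 28 = 7·4 + 0. Last nonzero remainder: 4.

4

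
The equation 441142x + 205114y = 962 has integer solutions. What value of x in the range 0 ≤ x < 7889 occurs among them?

Euclid: 441142 = 2·205114 + 30914; 205114 = 6·30914 + 19630; 30914 = 1·19630 + 11284; 19630 = 1·11284 + 8346; 11284 = 1·8346 + 2938; 8346 = 2·2938 + 2470; 2938 = 1·2470 + 468; 2470 = 5·468 + 130; 468 = 3·130 + 78; 130 = 1·78 + 52; 78 = 1·52 + 26; 52 = 2·26 + 0 → gcd = 26; 962 = 26·37.
Back-substitution yields 441142·(3072) + 205114·(-6607) = 26, so one solution is x = 3072·37 = 113664, y = -6607·37 = -244459.
Solutions in x differ by 205114/26 = 7889; the one in [0, 7889) is 113664 mod 7889 = 3218.

3218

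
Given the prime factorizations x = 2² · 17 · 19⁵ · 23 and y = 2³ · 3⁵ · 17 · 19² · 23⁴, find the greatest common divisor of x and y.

min exponent per shared prime: 2² · 17 · 19² · 23 = 564604

564604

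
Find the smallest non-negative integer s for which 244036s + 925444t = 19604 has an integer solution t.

1115

gcd(244036, 925444) = 676 (Euclid: 925444 = 3·244036 + 193336; 244036 = 1·193336 + 50700; 193336 = 3·50700 + 41236; 50700 = 1·41236 + 9464; 41236 = 4·9464 + 3380; 9464 = 2·3380 + 2704; 3380 = 1·2704 + 676; 2704 = 4·676 + 0), and 676 | 19604.
Extended Euclid: 244036·(-292) + 925444·(77) = 676. Scale by 29: s₀ = -8468.
General solution s = s₀ + 1369k; reducing mod 1369 gives s = 1115 (and t = -294).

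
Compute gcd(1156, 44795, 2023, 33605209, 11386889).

gcd(1156, 44795): 44795 = 38·1156 + 867; 1156 = 1·867 + 289; 867 = 3·289 + 0 → 289
gcd(289, 2023): 2023 = 7·289 + 0 → 289
gcd(289, 33605209): 33605209 = 116281·289 + 0 → 289
gcd(289, 11386889): 11386889 = 39401·289 + 0 → 289

289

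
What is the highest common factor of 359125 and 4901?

359125 = 5³ · 13² · 17
4901 = 13² · 29
Common: 13² = 169

169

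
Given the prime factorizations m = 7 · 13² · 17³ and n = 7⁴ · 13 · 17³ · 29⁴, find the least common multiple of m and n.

1409995155189257

max exponent per prime: 7⁴ · 13² · 17³ · 29⁴ = 1409995155189257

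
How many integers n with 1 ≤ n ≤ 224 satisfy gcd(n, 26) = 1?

Prime factors of 26: 2, 13. Count integers ≤ 224 divisible by none of them.
By inclusion–exclusion: 224 − ⌊224/2⌋ − ⌊224/13⌋ + ⌊224/26⌋ = 103.

103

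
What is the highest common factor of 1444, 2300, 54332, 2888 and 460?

4

1444 = 2² · 19²; 2300 = 2² · 5² · 23; 54332 = 2² · 17² · 47; 2888 = 2³ · 19²; 460 = 2² · 5 · 23
gcd takes min exponent of each prime: 2² = 4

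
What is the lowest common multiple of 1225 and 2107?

52675

1225 = 5² · 7²; 2107 = 7² · 43
max exponents: 5² · 7² · 43 = 52675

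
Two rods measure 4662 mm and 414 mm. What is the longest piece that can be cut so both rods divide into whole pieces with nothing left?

18

Euclid: 4662 = 11·414 + 108; 414 = 3·108 + 90; 108 = 1·90 + 18; 90 = 5·18 + 0. Last nonzero remainder: 18.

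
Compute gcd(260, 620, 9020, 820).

20

gcd(260, 620): 620 = 2·260 + 100; 260 = 2·100 + 60; 100 = 1·60 + 40; 60 = 1·40 + 20; 40 = 2·20 + 0 → 20
gcd(20, 9020): 9020 = 451·20 + 0 → 20
gcd(20, 820): 820 = 41·20 + 0 → 20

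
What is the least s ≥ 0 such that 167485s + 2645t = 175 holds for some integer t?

Euclid: 167485 = 63·2645 + 850; 2645 = 3·850 + 95; 850 = 8·95 + 90; 95 = 1·90 + 5; 90 = 18·5 + 0 → gcd = 5; 175 = 5·35.
Back-substitution yields 167485·(-28) + 2645·(1773) = 5, so one solution is s = -28·35 = -980, t = 1773·35 = 62055.
Solutions in s differ by 2645/5 = 529; the one in [0, 529) is -980 mod 529 = 78.

78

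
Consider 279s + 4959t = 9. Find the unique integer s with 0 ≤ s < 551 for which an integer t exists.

160

Euclid: 4959 = 17·279 + 216; 279 = 1·216 + 63; 216 = 3·63 + 27; 63 = 2·27 + 9; 27 = 3·9 + 0 → gcd = 9; 9 = 9·1.
Back-substitution yields 279·(160) + 4959·(-9) = 9, so one solution is s = 160·1 = 160, t = -9·1 = -9.
Solutions in s differ by 4959/9 = 551; the one in [0, 551) is 160 mod 551 = 160.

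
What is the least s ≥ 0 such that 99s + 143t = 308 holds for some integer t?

gcd(99, 143) = 11 (Euclid: 143 = 1·99 + 44; 99 = 2·44 + 11; 44 = 4·11 + 0), and 11 | 308.
Extended Euclid: 99·(3) + 143·(-2) = 11. Scale by 28: s₀ = 84.
General solution s = s₀ + 13k; reducing mod 13 gives s = 6 (and t = -2).

6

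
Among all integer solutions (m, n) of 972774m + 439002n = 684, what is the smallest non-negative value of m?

Reduce mod 439002: 972774m ≡ 684 (mod 439002). With g = gcd(972774, 439002) = 18 dividing 684, divide through: 54043m ≡ 38 (mod 24389).
Since gcd(54043, 24389) = 1, m ≡ 38·(54043)⁻¹ ≡ 4762 (mod 24389). Smallest non-negative: 4762.

4762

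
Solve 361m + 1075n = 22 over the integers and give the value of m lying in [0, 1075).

Reduce mod 1075: 361m ≡ 22 (mod 1075). With g = gcd(361, 1075) = 1 dividing 22, divide through: 361m ≡ 22 (mod 1075).
Since gcd(361, 1075) = 1, m ≡ 22·(361)⁻¹ ≡ 277 (mod 1075). Smallest non-negative: 277.

277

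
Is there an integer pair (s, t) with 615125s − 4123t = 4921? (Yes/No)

By Bézout, 615125s − 4123t = 4921 has integer solutions iff gcd(615125, 4123) | 4921.
Euclid: 615125 = 149·4123 + 798; 4123 = 5·798 + 133; 798 = 6·133 + 0. gcd = 133; 4921 mod 133 = 0. Yes.

Yes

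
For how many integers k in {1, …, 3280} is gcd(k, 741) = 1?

741 = 3·13·19. Inclusion–exclusion on these primes:
3280 − ⌊3280/3⌋ − ⌊3280/13⌋ − ⌊3280/19⌋ + ⌊3280/39⌋ + ⌊3280/57⌋ + ⌊3280/247⌋ − ⌊3280/741⌋ = 1913

1913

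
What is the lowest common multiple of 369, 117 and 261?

139113

369 = 3² · 41; 117 = 3² · 13; 261 = 3² · 29
lcm takes max exponent of each prime: 3² · 13 · 29 · 41 = 139113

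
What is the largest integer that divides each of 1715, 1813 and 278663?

49

gcd(1715, 1813): 1813 = 1·1715 + 98; 1715 = 17·98 + 49; 98 = 2·49 + 0 → 49
gcd(49, 278663): 278663 = 5687·49 + 0 → 49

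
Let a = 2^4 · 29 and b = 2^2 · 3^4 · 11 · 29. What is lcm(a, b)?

413424

max exponent per prime: 2^4 · 3^4 · 11 · 29 = 413424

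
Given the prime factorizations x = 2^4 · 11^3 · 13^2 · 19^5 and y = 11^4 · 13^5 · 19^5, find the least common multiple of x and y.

max exponent per prime: 2^4 · 11^4 · 13^5 · 19^5 = 215365180591495792

215365180591495792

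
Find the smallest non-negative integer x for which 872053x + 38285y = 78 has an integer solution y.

Reduce mod 38285: 872053x ≡ 78 (mod 38285). With g = gcd(872053, 38285) = 13 dividing 78, divide through: 67081x ≡ 6 (mod 2945).
Since gcd(67081, 2945) = 1, x ≡ 6·(67081)⁻¹ ≡ 1486 (mod 2945). Smallest non-negative: 1486.

1486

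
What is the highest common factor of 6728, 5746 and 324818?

2

6728 = 2³ · 29²; 5746 = 2 · 13² · 17; 324818 = 2 · 13² · 31²
gcd takes min exponent of each prime: 2 = 2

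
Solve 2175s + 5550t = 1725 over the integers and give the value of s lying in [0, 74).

Euclid: 5550 = 2·2175 + 1200; 2175 = 1·1200 + 975; 1200 = 1·975 + 225; 975 = 4·225 + 75; 225 = 3·75 + 0 → gcd = 75; 1725 = 75·23.
Back-substitution yields 2175·(23) + 5550·(-9) = 75, so one solution is s = 23·23 = 529, t = -9·23 = -207.
Solutions in s differ by 5550/75 = 74; the one in [0, 74) is 529 mod 74 = 11.

11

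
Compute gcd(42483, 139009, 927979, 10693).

289

gcd(42483, 139009): 139009 = 3·42483 + 11560; 42483 = 3·11560 + 7803; 11560 = 1·7803 + 3757; 7803 = 2·3757 + 289; 3757 = 13·289 + 0 → 289
gcd(289, 927979): 927979 = 3211·289 + 0 → 289
gcd(289, 10693): 10693 = 37·289 + 0 → 289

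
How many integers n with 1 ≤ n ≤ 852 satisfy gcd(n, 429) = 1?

476

429 = 3·11·13. Inclusion–exclusion on these primes:
852 − ⌊852/3⌋ − ⌊852/11⌋ − ⌊852/13⌋ + ⌊852/33⌋ + ⌊852/39⌋ + ⌊852/143⌋ − ⌊852/429⌋ = 476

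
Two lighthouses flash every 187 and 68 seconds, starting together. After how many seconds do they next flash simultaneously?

748

187 = 11 · 17; 68 = 2² · 17
max exponents: 2² · 11 · 17 = 748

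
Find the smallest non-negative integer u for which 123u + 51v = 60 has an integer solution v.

15

Euclid: 123 = 2·51 + 21; 51 = 2·21 + 9; 21 = 2·9 + 3; 9 = 3·3 + 0 → gcd = 3; 60 = 3·20.
Back-substitution yields 123·(5) + 51·(-12) = 3, so one solution is u = 5·20 = 100, v = -12·20 = -240.
Solutions in u differ by 51/3 = 17; the one in [0, 17) is 100 mod 17 = 15.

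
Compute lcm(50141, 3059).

1153243

gcd first: 50141 = 16·3059 + 1197; 3059 = 2·1197 + 665; 1197 = 1·665 + 532; 665 = 1·532 + 133; 532 = 4·133 + 0 → gcd = 133
lcm = 50141·3059/gcd = 153381319/133 = 1153243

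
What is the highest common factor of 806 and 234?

26

Euclid: 806 = 3·234 + 104; 234 = 2·104 + 26; 104 = 4·26 + 0. Last nonzero remainder: 26.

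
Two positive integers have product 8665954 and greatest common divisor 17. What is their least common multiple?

For any two positive integers, gcd × lcm equals their product. Hence lcm = 8665954 / 17 = 509762.

509762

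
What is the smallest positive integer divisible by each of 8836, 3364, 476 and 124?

27413239364

8836 = 2² · 47²; 3364 = 2² · 29²; 476 = 2² · 7 · 17; 124 = 2² · 31
lcm takes max exponent of each prime: 2² · 7 · 17 · 29² · 31 · 47² = 27413239364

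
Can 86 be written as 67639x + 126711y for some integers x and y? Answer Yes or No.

By Bézout, 67639x + 126711y = 86 has integer solutions iff gcd(67639, 126711) | 86.
Euclid: 126711 = 1·67639 + 59072; 67639 = 1·59072 + 8567; 59072 = 6·8567 + 7670; 8567 = 1·7670 + 897; 7670 = 8·897 + 494; 897 = 1·494 + 403; 494 = 1·403 + 91; 403 = 4·91 + 39; 91 = 2·39 + 13; 39 = 3·13 + 0. gcd = 13; 86 mod 13 = 8. No.

No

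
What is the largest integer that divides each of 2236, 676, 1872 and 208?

gcd(2236, 676): 2236 = 3·676 + 208; 676 = 3·208 + 52; 208 = 4·52 + 0 → 52
gcd(52, 1872): 1872 = 36·52 + 0 → 52
gcd(52, 208): 208 = 4·52 + 0 → 52

52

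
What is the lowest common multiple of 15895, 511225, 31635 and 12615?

lcm(15895, 511225) = 15895·511225/gcd = 8125921375/55 = 147744025
lcm(147744025, 31635) = 147744025·31635/gcd = 4673882230875/5 = 934776446175
lcm(934776446175, 12615) = 934776446175·12615/gcd = 11792204868497625/15 = 786146991233175

786146991233175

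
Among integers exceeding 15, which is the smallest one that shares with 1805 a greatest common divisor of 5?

20

gcd(x, 1805) = 5 forces 5 | x; write x = 5s. Then gcd(5s, 5·361) = 5·gcd(s, 361), so need gcd(s, 361) = 1.
5s > 15 gives s ≥ 4. The least s ≥ 4 coprime to 361 is 4, so x = 5·4 = 20.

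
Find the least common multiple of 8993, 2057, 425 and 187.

8993 = 17 · 23²; 2057 = 11² · 17; 425 = 5² · 17; 187 = 11 · 17
lcm takes max exponent of each prime: 5² · 11² · 17 · 23² = 27203825

27203825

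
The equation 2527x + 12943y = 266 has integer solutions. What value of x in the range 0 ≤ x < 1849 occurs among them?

Euclid: 12943 = 5·2527 + 308; 2527 = 8·308 + 63; 308 = 4·63 + 56; 63 = 1·56 + 7; 56 = 8·7 + 0 → gcd = 7; 266 = 7·38.
Back-substitution yields 2527·(210) + 12943·(-41) = 7, so one solution is x = 210·38 = 7980, y = -41·38 = -1558.
Solutions in x differ by 12943/7 = 1849; the one in [0, 1849) is 7980 mod 1849 = 584.

584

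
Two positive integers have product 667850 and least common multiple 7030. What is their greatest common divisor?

gcd·lcm = product, so gcd = 667850/7030 = 95.

95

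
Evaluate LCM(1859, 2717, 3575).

883025

lcm(1859, 2717) = 1859·2717/gcd = 5050903/143 = 35321
lcm(35321, 3575) = 35321·3575/gcd = 126272575/143 = 883025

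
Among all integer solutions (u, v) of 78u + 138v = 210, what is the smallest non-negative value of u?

Euclid: 138 = 1·78 + 60; 78 = 1·60 + 18; 60 = 3·18 + 6; 18 = 3·6 + 0 → gcd = 6; 210 = 6·35.
Back-substitution yields 78·(-7) + 138·(4) = 6, so one solution is u = -7·35 = -245, v = 4·35 = 140.
Solutions in u differ by 138/6 = 23; the one in [0, 23) is -245 mod 23 = 8.

8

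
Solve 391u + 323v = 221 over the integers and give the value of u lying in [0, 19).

Euclid: 391 = 1·323 + 68; 323 = 4·68 + 51; 68 = 1·51 + 17; 51 = 3·17 + 0 → gcd = 17; 221 = 17·13.
Back-substitution yields 391·(5) + 323·(-6) = 17, so one solution is u = 5·13 = 65, v = -6·13 = -78.
Solutions in u differ by 323/17 = 19; the one in [0, 19) is 65 mod 19 = 8.

8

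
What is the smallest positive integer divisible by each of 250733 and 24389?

250733 = 7³ · 17 · 43; 24389 = 29³
max exponents: 7³ · 17 · 29³ · 43 = 6115127137

6115127137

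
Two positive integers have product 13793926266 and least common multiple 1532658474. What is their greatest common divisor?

gcd·lcm = product, so gcd = 13793926266/1532658474 = 9.

9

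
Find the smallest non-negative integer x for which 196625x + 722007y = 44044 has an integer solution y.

305

gcd(196625, 722007) = 1573 (Euclid: 722007 = 3·196625 + 132132; 196625 = 1·132132 + 64493; 132132 = 2·64493 + 3146; 64493 = 20·3146 + 1573; 3146 = 2·1573 + 0), and 1573 | 44044.
Extended Euclid: 196625·(224) + 722007·(-61) = 1573. Scale by 28: x₀ = 6272.
General solution x = x₀ + 459t; reducing mod 459 gives x = 305 (and y = -83).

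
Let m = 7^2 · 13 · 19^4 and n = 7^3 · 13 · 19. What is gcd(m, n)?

12103

min exponent per shared prime: 7^2 · 13 · 19 = 12103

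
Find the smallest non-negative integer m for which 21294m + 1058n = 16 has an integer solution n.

Euclid: 21294 = 20·1058 + 134; 1058 = 7·134 + 120; 134 = 1·120 + 14; 120 = 8·14 + 8; 14 = 1·8 + 6; 8 = 1·6 + 2; 6 = 3·2 + 0 → gcd = 2; 16 = 2·8.
Back-substitution yields 21294·(-150) + 1058·(3019) = 2, so one solution is m = -150·8 = -1200, n = 3019·8 = 24152.
Solutions in m differ by 1058/2 = 529; the one in [0, 529) is -1200 mod 529 = 387.

387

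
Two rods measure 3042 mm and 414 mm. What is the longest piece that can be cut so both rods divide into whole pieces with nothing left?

3042 = 2 · 3² · 13²
414 = 2 · 3² · 23
Common: 2 · 3² = 18

18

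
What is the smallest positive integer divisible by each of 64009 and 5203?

gcd first: 64009 = 12·5203 + 1573; 5203 = 3·1573 + 484; 1573 = 3·484 + 121; 484 = 4·121 + 0 → gcd = 121
lcm = 64009·5203/gcd = 333038827/121 = 2752387

2752387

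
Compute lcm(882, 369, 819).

882 = 2 · 3² · 7²; 369 = 3² · 41; 819 = 3² · 7 · 13
lcm takes max exponent of each prime: 2 · 3² · 7² · 13 · 41 = 470106

470106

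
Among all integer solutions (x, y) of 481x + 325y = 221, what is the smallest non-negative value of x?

16

Reduce mod 325: 481x ≡ 221 (mod 325). With g = gcd(481, 325) = 13 dividing 221, divide through: 37x ≡ 17 (mod 25).
Since gcd(37, 25) = 1, x ≡ 17·(37)⁻¹ ≡ 16 (mod 25). Smallest non-negative: 16.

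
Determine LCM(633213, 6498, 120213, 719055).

lcm(633213, 6498) = 633213·6498/gcd = 4114618074/171 = 24062094
lcm(24062094, 120213) = 24062094·120213/gcd = 2892576506022/3249 = 890297478
lcm(890297478, 719055) = 890297478·719055/gcd = 640172853043290/171 = 3743700894990

3743700894990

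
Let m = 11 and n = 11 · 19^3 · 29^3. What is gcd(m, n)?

min exponent per shared prime: 11 = 11

11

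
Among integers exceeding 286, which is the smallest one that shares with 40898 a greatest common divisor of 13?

299

40898 = 13·3146. Any a with gcd(a, 40898) = 13 is a multiple of 13, say 13s, with s coprime to 3146.
Need s > 286/13, so s ≥ 23. First s ≥ 23 with gcd(s, 3146) = 1 is s = 23. Thus a = 13·23 = 299.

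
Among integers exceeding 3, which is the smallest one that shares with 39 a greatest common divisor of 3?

gcd(k, 39) = 3 forces 3 | k; write k = 3s. Then gcd(3s, 3·13) = 3·gcd(s, 13), so need gcd(s, 13) = 1.
3s > 3 gives s ≥ 2. The least s ≥ 2 coprime to 13 is 2, so k = 3·2 = 6.

6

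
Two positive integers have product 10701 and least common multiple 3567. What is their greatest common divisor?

3

From gcd × lcm = uv: gcd = 10701 / 3567 = 3.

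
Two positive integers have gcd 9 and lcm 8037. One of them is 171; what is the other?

p·q = gcd·lcm = 9·8037 = 72333, so q = 72333/171 = 423.

423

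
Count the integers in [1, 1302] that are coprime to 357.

700

Prime factors of 357: 3, 7, 17. Count integers ≤ 1302 divisible by none of them.
By inclusion–exclusion: 1302 − ⌊1302/3⌋ − ⌊1302/7⌋ − ⌊1302/17⌋ + ⌊1302/21⌋ + ⌊1302/51⌋ + ⌊1302/119⌋ − ⌊1302/357⌋ = 700.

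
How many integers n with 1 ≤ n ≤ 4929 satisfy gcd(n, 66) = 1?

Prime factors of 66: 2, 3, 11. Count integers ≤ 4929 divisible by none of them.
By inclusion–exclusion: 4929 − ⌊4929/2⌋ − ⌊4929/3⌋ − ⌊4929/11⌋ + ⌊4929/6⌋ + ⌊4929/22⌋ + ⌊4929/33⌋ − ⌊4929/66⌋ = 1494.

1494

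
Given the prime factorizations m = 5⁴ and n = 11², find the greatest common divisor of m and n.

min exponent per shared prime: (none) = 1

1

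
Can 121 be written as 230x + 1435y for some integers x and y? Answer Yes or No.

No

gcd(230, 1435): 1435 = 6·230 + 55; 230 = 4·55 + 10; 55 = 5·10 + 5; 10 = 2·5 + 0 → 5
5 does not divide 121, so a solution does not exist.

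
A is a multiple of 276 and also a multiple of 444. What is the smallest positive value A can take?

gcd first: 444 = 1·276 + 168; 276 = 1·168 + 108; 168 = 1·108 + 60; 108 = 1·60 + 48; 60 = 1·48 + 12; 48 = 4·12 + 0 → gcd = 12
lcm = 276·444/gcd = 122544/12 = 10212

10212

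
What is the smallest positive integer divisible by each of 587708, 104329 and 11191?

5265275972

lcm(587708, 104329) = 587708·104329/gcd = 61314987932/361 = 169847612
lcm(169847612, 11191) = 169847612·11191/gcd = 1900764625892/361 = 5265275972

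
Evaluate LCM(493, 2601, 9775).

493 = 17 · 29; 2601 = 3² · 17²; 9775 = 5² · 17 · 23
lcm takes max exponent of each prime: 3² · 5² · 17² · 23 · 29 = 43371675

43371675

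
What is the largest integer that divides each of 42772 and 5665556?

Euclid: 5665556 = 132·42772 + 19652; 42772 = 2·19652 + 3468; 19652 = 5·3468 + 2312; 3468 = 1·2312 + 1156; 2312 = 2·1156 + 0. Last nonzero remainder: 1156.

1156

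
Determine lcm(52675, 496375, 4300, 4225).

707002796500

52675 = 5² · 7² · 43; 496375 = 5³ · 11 · 19²; 4300 = 2² · 5² · 43; 4225 = 5² · 13²
lcm takes max exponent of each prime: 2² · 5³ · 7² · 11 · 13² · 19² · 43 = 707002796500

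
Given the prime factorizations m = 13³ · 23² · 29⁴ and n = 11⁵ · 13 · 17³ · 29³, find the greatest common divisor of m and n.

317057

min exponent per shared prime: 13 · 29³ = 317057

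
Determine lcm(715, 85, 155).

376805

lcm(715, 85) = 715·85/gcd = 60775/5 = 12155
lcm(12155, 155) = 12155·155/gcd = 1884025/5 = 376805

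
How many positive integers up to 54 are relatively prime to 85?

Prime factors of 85: 5, 17. Count integers ≤ 54 divisible by none of them.
By inclusion–exclusion: 54 − ⌊54/5⌋ − ⌊54/17⌋ + ⌊54/85⌋ = 41.

41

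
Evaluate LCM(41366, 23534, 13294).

41366 = 2 · 13 · 37 · 43; 23534 = 2 · 7 · 41²; 13294 = 2 · 17² · 23
lcm takes max exponent of each prime: 2 · 7 · 13 · 17² · 23 · 37 · 41² · 43 = 3235451990134

3235451990134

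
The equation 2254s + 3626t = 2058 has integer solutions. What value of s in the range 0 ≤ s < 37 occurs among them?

17

Euclid: 3626 = 1·2254 + 1372; 2254 = 1·1372 + 882; 1372 = 1·882 + 490; 882 = 1·490 + 392; 490 = 1·392 + 98; 392 = 4·98 + 0 → gcd = 98; 2058 = 98·21.
Back-substitution yields 2254·(-8) + 3626·(5) = 98, so one solution is s = -8·21 = -168, t = 5·21 = 105.
Solutions in s differ by 3626/98 = 37; the one in [0, 37) is -168 mod 37 = 17.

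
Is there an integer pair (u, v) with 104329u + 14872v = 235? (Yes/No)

Yes

By Bézout, 104329u + 14872v = 235 has integer solutions iff gcd(104329, 14872) | 235.
Euclid: 104329 = 7·14872 + 225; 14872 = 66·225 + 22; 225 = 10·22 + 5; 22 = 4·5 + 2; 5 = 2·2 + 1; 2 = 2·1 + 0. gcd = 1; 235 mod 1 = 0. Yes.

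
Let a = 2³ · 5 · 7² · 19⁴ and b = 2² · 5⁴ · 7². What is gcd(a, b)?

980

min exponent per shared prime: 2² · 5 · 7² = 980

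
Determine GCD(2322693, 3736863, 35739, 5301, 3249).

gcd(2322693, 3736863): 3736863 = 1·2322693 + 1414170; 2322693 = 1·1414170 + 908523; 1414170 = 1·908523 + 505647; 908523 = 1·505647 + 402876; 505647 = 1·402876 + 102771; 402876 = 3·102771 + 94563; 102771 = 1·94563 + 8208; 94563 = 11·8208 + 4275; 8208 = 1·4275 + 3933; 4275 = 1·3933 + 342; 3933 = 11·342 + 171; 342 = 2·171 + 0 → 171
gcd(171, 35739): 35739 = 209·171 + 0 → 171
gcd(171, 5301): 5301 = 31·171 + 0 → 171
gcd(171, 3249): 3249 = 19·171 + 0 → 171

171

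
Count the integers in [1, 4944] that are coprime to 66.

1498

Prime factors of 66: 2, 3, 11. Count integers ≤ 4944 divisible by none of them.
By inclusion–exclusion: 4944 − ⌊4944/2⌋ − ⌊4944/3⌋ − ⌊4944/11⌋ + ⌊4944/6⌋ + ⌊4944/22⌋ + ⌊4944/33⌋ − ⌊4944/66⌋ = 1498.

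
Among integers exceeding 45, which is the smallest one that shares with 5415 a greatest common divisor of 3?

gcd(x, 5415) = 3 forces 3 | x; write x = 3s. Then gcd(3s, 3·1805) = 3·gcd(s, 1805), so need gcd(s, 1805) = 1.
3s > 45 gives s ≥ 16. The least s ≥ 16 coprime to 1805 is 16, so x = 3·16 = 48.

48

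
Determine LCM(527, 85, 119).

18445

lcm(527, 85) = 527·85/gcd = 44795/17 = 2635
lcm(2635, 119) = 2635·119/gcd = 313565/17 = 18445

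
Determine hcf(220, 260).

20

Euclid: 260 = 1·220 + 40; 220 = 5·40 + 20; 40 = 2·20 + 0. Last nonzero remainder: 20.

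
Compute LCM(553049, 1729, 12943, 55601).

3283528786811

lcm(553049, 1729) = 553049·1729/gcd = 956221721/7 = 136603103
lcm(136603103, 12943) = 136603103·12943/gcd = 1768053962129/7 = 252579137447
lcm(252579137447, 55601) = 252579137447·55601/gcd = 14043652621190647/4277 = 3283528786811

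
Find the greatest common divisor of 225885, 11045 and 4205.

gcd(225885, 11045): 225885 = 20·11045 + 4985; 11045 = 2·4985 + 1075; 4985 = 4·1075 + 685; 1075 = 1·685 + 390; 685 = 1·390 + 295; 390 = 1·295 + 95; 295 = 3·95 + 10; 95 = 9·10 + 5; 10 = 2·5 + 0 → 5
gcd(5, 4205): 4205 = 841·5 + 0 → 5

5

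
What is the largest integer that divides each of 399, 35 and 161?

7

gcd(399, 35): 399 = 11·35 + 14; 35 = 2·14 + 7; 14 = 2·7 + 0 → 7
gcd(7, 161): 161 = 23·7 + 0 → 7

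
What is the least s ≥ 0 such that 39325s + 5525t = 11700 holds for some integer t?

gcd(39325, 5525) = 325 (Euclid: 39325 = 7·5525 + 650; 5525 = 8·650 + 325; 650 = 2·325 + 0), and 325 | 11700.
Extended Euclid: 39325·(-8) + 5525·(57) = 325. Scale by 36: s₀ = -288.
General solution s = s₀ + 17k; reducing mod 17 gives s = 1 (and t = -5).

1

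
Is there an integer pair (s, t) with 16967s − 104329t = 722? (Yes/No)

gcd(16967, 104329): 104329 = 6·16967 + 2527; 16967 = 6·2527 + 1805; 2527 = 1·1805 + 722; 1805 = 2·722 + 361; 722 = 2·361 + 0 → 361
361 divides 722, so a solution exists.

Yes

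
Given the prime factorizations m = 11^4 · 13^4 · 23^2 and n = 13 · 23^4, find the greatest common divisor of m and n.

min exponent per shared prime: 13 · 23^2 = 6877

6877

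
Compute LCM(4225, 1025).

173225

4225 = 5² · 13²; 1025 = 5² · 41
max exponents: 5² · 13² · 41 = 173225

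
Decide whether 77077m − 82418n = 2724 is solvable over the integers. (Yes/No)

No

gcd(77077, 82418): 82418 = 1·77077 + 5341; 77077 = 14·5341 + 2303; 5341 = 2·2303 + 735; 2303 = 3·735 + 98; 735 = 7·98 + 49; 98 = 2·49 + 0 → 49
49 does not divide 2724, so a solution does not exist.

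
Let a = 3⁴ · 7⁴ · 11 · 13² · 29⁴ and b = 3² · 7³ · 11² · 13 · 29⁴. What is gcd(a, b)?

min exponent per shared prime: 3² · 7³ · 11 · 13 · 29⁴ = 312222831921

312222831921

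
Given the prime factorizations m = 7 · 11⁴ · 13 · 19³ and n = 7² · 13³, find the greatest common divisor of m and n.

91

min exponent per shared prime: 7 · 13 = 91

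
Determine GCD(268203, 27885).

Euclid: 268203 = 9·27885 + 17238; 27885 = 1·17238 + 10647; 17238 = 1·10647 + 6591; 10647 = 1·6591 + 4056; 6591 = 1·4056 + 2535; 4056 = 1·2535 + 1521; 2535 = 1·1521 + 1014; 1521 = 1·1014 + 507; 1014 = 2·507 + 0. Last nonzero remainder: 507.

507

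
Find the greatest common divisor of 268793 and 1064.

133

268793 = 7 · 19 · 43 · 47
1064 = 2³ · 7 · 19
Common: 7 · 19 = 133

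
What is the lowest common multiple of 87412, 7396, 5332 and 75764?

lcm(87412, 7396) = 87412·7396/gcd = 646499152/4 = 161624788
lcm(161624788, 5332) = 161624788·5332/gcd = 861783369616/172 = 5010368428
lcm(5010368428, 75764) = 5010368428·75764/gcd = 379605553578992/1612 = 235487316116

235487316116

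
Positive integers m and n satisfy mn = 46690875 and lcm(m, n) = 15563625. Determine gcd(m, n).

3

From gcd × lcm = mn: gcd = 46690875 / 15563625 = 3.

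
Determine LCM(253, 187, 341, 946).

11466466

253 = 11 · 23; 187 = 11 · 17; 341 = 11 · 31; 946 = 2 · 11 · 43
lcm takes max exponent of each prime: 2 · 11 · 17 · 23 · 31 · 43 = 11466466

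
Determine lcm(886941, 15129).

886941 = 3² · 11 · 17² · 31; 15129 = 3² · 41²
max exponents: 3² · 11 · 17² · 31 · 41² = 1490947821

1490947821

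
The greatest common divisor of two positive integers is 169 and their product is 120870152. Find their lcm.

715208

For any two positive integers, gcd × lcm equals their product. Hence lcm = 120870152 / 169 = 715208.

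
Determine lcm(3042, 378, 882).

3042 = 2 · 3² · 13²; 378 = 2 · 3³ · 7; 882 = 2 · 3² · 7²
lcm takes max exponent of each prime: 2 · 3³ · 7² · 13² = 447174

447174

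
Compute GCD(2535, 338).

2535 = 3 · 5 · 13²
338 = 2 · 13²
Common: 13² = 169

169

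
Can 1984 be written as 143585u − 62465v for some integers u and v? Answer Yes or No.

By Bézout, 143585u − 62465v = 1984 has integer solutions iff gcd(143585, 62465) | 1984.
Euclid: 143585 = 2·62465 + 18655; 62465 = 3·18655 + 6500; 18655 = 2·6500 + 5655; 6500 = 1·5655 + 845; 5655 = 6·845 + 585; 845 = 1·585 + 260; 585 = 2·260 + 65; 260 = 4·65 + 0. gcd = 65; 1984 mod 65 = 34. No.

No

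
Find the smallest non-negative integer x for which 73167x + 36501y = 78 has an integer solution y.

gcd(73167, 36501) = 3 (Euclid: 73167 = 2·36501 + 165; 36501 = 221·165 + 36; 165 = 4·36 + 21; 36 = 1·21 + 15; 21 = 1·15 + 6; 15 = 2·6 + 3; 6 = 2·3 + 0), and 3 | 78.
Extended Euclid: 73167·(-5088) + 36501·(10199) = 3. Scale by 26: x₀ = -132288.
General solution x = x₀ + 12167t; reducing mod 12167 gives x = 1549 (and y = -3105).

1549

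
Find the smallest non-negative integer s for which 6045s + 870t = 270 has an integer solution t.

gcd(6045, 870) = 15 (Euclid: 6045 = 6·870 + 825; 870 = 1·825 + 45; 825 = 18·45 + 15; 45 = 3·15 + 0), and 15 | 270.
Extended Euclid: 6045·(19) + 870·(-132) = 15. Scale by 18: s₀ = 342.
General solution s = s₀ + 58k; reducing mod 58 gives s = 52 (and t = -361).

52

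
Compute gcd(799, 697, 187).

gcd(799, 697): 799 = 1·697 + 102; 697 = 6·102 + 85; 102 = 1·85 + 17; 85 = 5·17 + 0 → 17
gcd(17, 187): 187 = 11·17 + 0 → 17

17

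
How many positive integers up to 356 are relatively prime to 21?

204

21 = 3·7. Inclusion–exclusion on these primes:
356 − ⌊356/3⌋ − ⌊356/7⌋ + ⌊356/21⌋ = 204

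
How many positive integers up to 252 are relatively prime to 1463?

1463 = 7·11·19. Inclusion–exclusion on these primes:
252 − ⌊252/7⌋ − ⌊252/11⌋ − ⌊252/19⌋ + ⌊252/77⌋ + ⌊252/133⌋ + ⌊252/209⌋ − ⌊252/1463⌋ = 186

186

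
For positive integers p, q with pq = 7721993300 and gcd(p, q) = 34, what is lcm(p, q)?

227117450

gcd·lcm = product, so lcm = 7721993300/34 = 227117450.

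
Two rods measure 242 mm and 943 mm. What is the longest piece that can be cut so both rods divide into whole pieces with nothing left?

242 = 2 · 11²
943 = 23 · 41
Common: 1 = 1

1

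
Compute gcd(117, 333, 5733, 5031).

9

gcd(117, 333): 333 = 2·117 + 99; 117 = 1·99 + 18; 99 = 5·18 + 9; 18 = 2·9 + 0 → 9
gcd(9, 5733): 5733 = 637·9 + 0 → 9
gcd(9, 5031): 5031 = 559·9 + 0 → 9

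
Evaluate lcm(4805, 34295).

4805 = 5 · 31²; 34295 = 5 · 19³
max exponents: 5 · 19³ · 31² = 32957495

32957495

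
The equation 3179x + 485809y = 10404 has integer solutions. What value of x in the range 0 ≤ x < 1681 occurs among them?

1073

Euclid: 485809 = 152·3179 + 2601; 3179 = 1·2601 + 578; 2601 = 4·578 + 289; 578 = 2·289 + 0 → gcd = 289; 10404 = 289·36.
Back-substitution yields 3179·(-764) + 485809·(5) = 289, so one solution is x = -764·36 = -27504, y = 5·36 = 180.
Solutions in x differ by 485809/289 = 1681; the one in [0, 1681) is -27504 mod 1681 = 1073.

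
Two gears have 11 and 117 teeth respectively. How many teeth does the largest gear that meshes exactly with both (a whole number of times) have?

Euclid: 117 = 10·11 + 7; 11 = 1·7 + 4; 7 = 1·4 + 3; 4 = 1·3 + 1; 3 = 3·1 + 0. Last nonzero remainder: 1.

1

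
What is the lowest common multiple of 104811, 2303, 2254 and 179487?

12029577714

104811 = 3 · 7² · 23 · 31; 2303 = 7² · 47; 2254 = 2 · 7² · 23; 179487 = 3² · 7² · 11 · 37
lcm takes max exponent of each prime: 2 · 3² · 7² · 11 · 23 · 31 · 37 · 47 = 12029577714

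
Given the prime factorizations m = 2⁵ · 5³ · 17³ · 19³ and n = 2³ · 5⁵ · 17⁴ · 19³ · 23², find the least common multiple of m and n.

30304851513100000

max exponent per prime: 2⁵ · 5⁵ · 17⁴ · 19³ · 23² = 30304851513100000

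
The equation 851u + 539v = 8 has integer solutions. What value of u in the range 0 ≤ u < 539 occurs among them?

387

Euclid: 851 = 1·539 + 312; 539 = 1·312 + 227; 312 = 1·227 + 85; 227 = 2·85 + 57; 85 = 1·57 + 28; 57 = 2·28 + 1; 28 = 28·1 + 0 → gcd = 1; 8 = 1·8.
Back-substitution yields 851·(-19) + 539·(30) = 1, so one solution is u = -19·8 = -152, v = 30·8 = 240.
Solutions in u differ by 539/1 = 539; the one in [0, 539) is -152 mod 539 = 387.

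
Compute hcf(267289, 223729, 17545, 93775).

121

267289 = 11² · 47²; 223729 = 11² · 43²; 17545 = 5 · 11² · 29; 93775 = 5² · 11² · 31
gcd takes min exponent of each prime: 11² = 121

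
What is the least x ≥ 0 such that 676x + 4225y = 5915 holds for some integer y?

Reduce mod 4225: 676x ≡ 5915 (mod 4225). With g = gcd(676, 4225) = 169 dividing 5915, divide through: 4x ≡ 35 (mod 25).
Since gcd(4, 25) = 1, x ≡ 35·(4)⁻¹ ≡ 15 (mod 25). Smallest non-negative: 15.

15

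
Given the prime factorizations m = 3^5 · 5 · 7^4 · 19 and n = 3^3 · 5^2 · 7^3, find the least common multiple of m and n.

277135425

max exponent per prime: 3^5 · 5^2 · 7^4 · 19 = 277135425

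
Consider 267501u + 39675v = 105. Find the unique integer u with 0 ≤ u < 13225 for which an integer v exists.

11405

Euclid: 267501 = 6·39675 + 29451; 39675 = 1·29451 + 10224; 29451 = 2·10224 + 9003; 10224 = 1·9003 + 1221; 9003 = 7·1221 + 456; 1221 = 2·456 + 309; 456 = 1·309 + 147; 309 = 2·147 + 15; 147 = 9·15 + 12; 15 = 1·12 + 3; 12 = 4·3 + 0 → gcd = 3; 105 = 3·35.
Back-substitution yields 267501·(-2697) + 39675·(18184) = 3, so one solution is u = -2697·35 = -94395, v = 18184·35 = 636440.
Solutions in u differ by 39675/3 = 13225; the one in [0, 13225) is -94395 mod 13225 = 11405.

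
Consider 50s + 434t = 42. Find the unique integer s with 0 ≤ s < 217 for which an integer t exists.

105

Euclid: 434 = 8·50 + 34; 50 = 1·34 + 16; 34 = 2·16 + 2; 16 = 8·2 + 0 → gcd = 2; 42 = 2·21.
Back-substitution yields 50·(-26) + 434·(3) = 2, so one solution is s = -26·21 = -546, t = 3·21 = 63.
Solutions in s differ by 434/2 = 217; the one in [0, 217) is -546 mod 217 = 105.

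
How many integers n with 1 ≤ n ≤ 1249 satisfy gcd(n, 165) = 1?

606

165 = 3·5·11. Inclusion–exclusion on these primes:
1249 − ⌊1249/3⌋ − ⌊1249/5⌋ − ⌊1249/11⌋ + ⌊1249/15⌋ + ⌊1249/33⌋ + ⌊1249/55⌋ − ⌊1249/165⌋ = 606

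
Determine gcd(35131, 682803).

35131 = 19 · 43²
682803 = 3³ · 11³ · 19
Common: 19 = 19

19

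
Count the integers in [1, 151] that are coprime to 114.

114 = 2·3·19. Inclusion–exclusion on these primes:
151 − ⌊151/2⌋ − ⌊151/3⌋ − ⌊151/19⌋ + ⌊151/6⌋ + ⌊151/38⌋ + ⌊151/57⌋ − ⌊151/114⌋ = 48

48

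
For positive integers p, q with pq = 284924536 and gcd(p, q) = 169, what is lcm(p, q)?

gcd·lcm = product, so lcm = 284924536/169 = 1685944.

1685944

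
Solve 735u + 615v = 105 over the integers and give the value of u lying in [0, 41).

gcd(735, 615) = 15 (Euclid: 735 = 1·615 + 120; 615 = 5·120 + 15; 120 = 8·15 + 0), and 15 | 105.
Extended Euclid: 735·(-5) + 615·(6) = 15. Scale by 7: u₀ = -35.
General solution u = u₀ + 41t; reducing mod 41 gives u = 6 (and v = -7).

6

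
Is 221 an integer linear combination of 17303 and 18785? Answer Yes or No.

gcd(17303, 18785): 18785 = 1·17303 + 1482; 17303 = 11·1482 + 1001; 1482 = 1·1001 + 481; 1001 = 2·481 + 39; 481 = 12·39 + 13; 39 = 3·13 + 0 → 13
13 divides 221, so a solution exists.

Yes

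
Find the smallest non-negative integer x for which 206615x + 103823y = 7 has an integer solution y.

16515

gcd(206615, 103823) = 1 (Euclid: 206615 = 1·103823 + 102792; 103823 = 1·102792 + 1031; 102792 = 99·1031 + 723; 1031 = 1·723 + 308; 723 = 2·308 + 107; 308 = 2·107 + 94; 107 = 1·94 + 13; 94 = 7·13 + 3; 13 = 4·3 + 1; 3 = 3·1 + 0), and 1 | 7.
Extended Euclid: 206615·(32023) + 103823·(-63728) = 1. Scale by 7: x₀ = 224161.
General solution x = x₀ + 103823t; reducing mod 103823 gives x = 16515 (and y = -32866).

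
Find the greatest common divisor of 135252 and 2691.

135252 = 2² · 3² · 13 · 17²
2691 = 3² · 13 · 23
Common: 3² · 13 = 117

117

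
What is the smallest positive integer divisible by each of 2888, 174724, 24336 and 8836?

2888 = 2³ · 19²; 174724 = 2² · 11² · 19²; 24336 = 2⁴ · 3² · 13²; 8836 = 2² · 47²
lcm takes max exponent of each prime: 2⁴ · 3² · 11² · 13² · 19² · 47² = 2348212982544

2348212982544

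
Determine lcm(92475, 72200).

267067800

gcd first: 92475 = 1·72200 + 20275; 72200 = 3·20275 + 11375; 20275 = 1·11375 + 8900; 11375 = 1·8900 + 2475; 8900 = 3·2475 + 1475; 2475 = 1·1475 + 1000; 1475 = 1·1000 + 475; 1000 = 2·475 + 50; 475 = 9·50 + 25; 50 = 2·25 + 0 → gcd = 25
lcm = 92475·72200/gcd = 6676695000/25 = 267067800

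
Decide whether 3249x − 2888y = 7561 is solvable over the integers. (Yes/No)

No

gcd(3249, 2888): 3249 = 1·2888 + 361; 2888 = 8·361 + 0 → 361
361 does not divide 7561, so a solution does not exist.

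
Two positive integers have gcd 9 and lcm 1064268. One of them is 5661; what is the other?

1692

u·v = gcd·lcm = 9·1064268 = 9578412, so v = 9578412/5661 = 1692.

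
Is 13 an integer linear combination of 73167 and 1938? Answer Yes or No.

By Bézout, 73167p + 1938q = 13 has integer solutions iff gcd(73167, 1938) | 13.
Euclid: 73167 = 37·1938 + 1461; 1938 = 1·1461 + 477; 1461 = 3·477 + 30; 477 = 15·30 + 27; 30 = 1·27 + 3; 27 = 9·3 + 0. gcd = 3; 13 mod 3 = 1. No.

No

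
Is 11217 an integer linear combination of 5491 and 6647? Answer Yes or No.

gcd(5491, 6647): 6647 = 1·5491 + 1156; 5491 = 4·1156 + 867; 1156 = 1·867 + 289; 867 = 3·289 + 0 → 289
289 does not divide 11217, so a solution does not exist.

No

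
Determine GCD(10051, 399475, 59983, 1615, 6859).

19

10051 = 19 · 23²; 399475 = 5² · 19 · 29²; 59983 = 7 · 11 · 19 · 41; 1615 = 5 · 17 · 19; 6859 = 19³
gcd takes min exponent of each prime: 19 = 19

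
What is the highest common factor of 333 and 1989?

9

333 = 3² · 37
1989 = 3² · 13 · 17
Common: 3² = 9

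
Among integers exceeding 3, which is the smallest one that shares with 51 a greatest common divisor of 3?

6

Multiples of 3 above 3: 3·2, 3·3, … . Need the cofactor coprime to 51/3 = 17.
Checking s = 2, 3, … the first with gcd(s, 17) = 1 is s = 2, giving 6.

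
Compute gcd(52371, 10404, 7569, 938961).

gcd(52371, 10404): 52371 = 5·10404 + 351; 10404 = 29·351 + 225; 351 = 1·225 + 126; 225 = 1·126 + 99; 126 = 1·99 + 27; 99 = 3·27 + 18; 27 = 1·18 + 9; 18 = 2·9 + 0 → 9
gcd(9, 7569): 7569 = 841·9 + 0 → 9
gcd(9, 938961): 938961 = 104329·9 + 0 → 9

9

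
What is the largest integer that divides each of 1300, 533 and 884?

13

gcd(1300, 533): 1300 = 2·533 + 234; 533 = 2·234 + 65; 234 = 3·65 + 39; 65 = 1·39 + 26; 39 = 1·26 + 13; 26 = 2·13 + 0 → 13
gcd(13, 884): 884 = 68·13 + 0 → 13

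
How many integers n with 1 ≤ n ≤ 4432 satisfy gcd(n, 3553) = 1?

3593

3553 = 11·17·19. Inclusion–exclusion on these primes:
4432 − ⌊4432/11⌋ − ⌊4432/17⌋ − ⌊4432/19⌋ + ⌊4432/187⌋ + ⌊4432/209⌋ + ⌊4432/323⌋ − ⌊4432/3553⌋ = 3593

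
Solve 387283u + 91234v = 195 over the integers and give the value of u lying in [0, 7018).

Euclid: 387283 = 4·91234 + 22347; 91234 = 4·22347 + 1846; 22347 = 12·1846 + 195; 1846 = 9·195 + 91; 195 = 2·91 + 13; 91 = 7·13 + 0 → gcd = 13; 195 = 13·15.
Back-substitution yields 387283·(939) + 91234·(-3986) = 13, so one solution is u = 939·15 = 14085, v = -3986·15 = -59790.
Solutions in u differ by 91234/13 = 7018; the one in [0, 7018) is 14085 mod 7018 = 49.

49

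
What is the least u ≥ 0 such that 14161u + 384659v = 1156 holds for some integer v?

652

Euclid: 384659 = 27·14161 + 2312; 14161 = 6·2312 + 289; 2312 = 8·289 + 0 → gcd = 289; 1156 = 289·4.
Back-substitution yields 14161·(163) + 384659·(-6) = 289, so one solution is u = 163·4 = 652, v = -6·4 = -24.
Solutions in u differ by 384659/289 = 1331; the one in [0, 1331) is 652 mod 1331 = 652.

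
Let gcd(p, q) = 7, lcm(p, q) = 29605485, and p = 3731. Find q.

p·q = gcd·lcm = 7·29605485 = 207238395, so q = 207238395/3731 = 55545.

55545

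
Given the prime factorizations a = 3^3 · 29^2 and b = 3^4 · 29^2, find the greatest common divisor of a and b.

22707

min exponent per shared prime: 3^3 · 29^2 = 22707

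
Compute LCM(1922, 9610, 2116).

10167380

1922 = 2 · 31²; 9610 = 2 · 5 · 31²; 2116 = 2² · 23²
lcm takes max exponent of each prime: 2² · 5 · 23² · 31² = 10167380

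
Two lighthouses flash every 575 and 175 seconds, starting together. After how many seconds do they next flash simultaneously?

4025

575 = 5² · 23; 175 = 5² · 7
max exponents: 5² · 7 · 23 = 4025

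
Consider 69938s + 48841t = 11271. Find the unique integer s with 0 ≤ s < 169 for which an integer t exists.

Reduce mod 48841: 69938s ≡ 11271 (mod 48841). With g = gcd(69938, 48841) = 289 dividing 11271, divide through: 242s ≡ 39 (mod 169).
Since gcd(242, 169) = 1, s ≡ 39·(242)⁻¹ ≡ 26 (mod 169). Smallest non-negative: 26.

26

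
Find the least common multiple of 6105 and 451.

250305

6105 = 3 · 5 · 11 · 37; 451 = 11 · 41
max exponents: 3 · 5 · 11 · 37 · 41 = 250305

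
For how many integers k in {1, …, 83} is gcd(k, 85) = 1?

63

Prime factors of 85: 5, 17. Count integers ≤ 83 divisible by none of them.
By inclusion–exclusion: 83 − ⌊83/5⌋ − ⌊83/17⌋ + ⌊83/85⌋ = 63.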